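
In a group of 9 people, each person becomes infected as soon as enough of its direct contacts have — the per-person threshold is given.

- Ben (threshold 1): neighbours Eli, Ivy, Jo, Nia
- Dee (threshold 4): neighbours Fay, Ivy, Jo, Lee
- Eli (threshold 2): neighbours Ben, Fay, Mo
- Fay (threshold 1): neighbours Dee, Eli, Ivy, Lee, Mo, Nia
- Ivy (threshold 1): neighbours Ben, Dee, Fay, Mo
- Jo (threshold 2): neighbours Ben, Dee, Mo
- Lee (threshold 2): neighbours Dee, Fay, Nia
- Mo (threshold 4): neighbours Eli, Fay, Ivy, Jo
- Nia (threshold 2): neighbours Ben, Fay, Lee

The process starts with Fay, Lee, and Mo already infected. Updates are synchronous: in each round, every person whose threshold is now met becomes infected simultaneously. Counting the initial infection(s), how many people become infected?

Round 1 — Fay, Lee, Mo become infected (initial).
Round 2 — checking thresholds:
  Dee: 2 of 4 neighbours < 4, below threshold.
  Eli: 2 of 3 neighbours ≥ 2, becomes infected.
  Ivy: 2 of 4 neighbours ≥ 1, becomes infected.
  Jo: 1 of 3 neighbours < 2, below threshold.
  Nia: 2 of 3 neighbours ≥ 2, becomes infected.
Round 3 — checking thresholds:
  Ben: 3 of 4 neighbours ≥ 1, becomes infected.
  Dee: 3 of 4 neighbours < 4, below threshold.
  Jo: 1 of 3 neighbours < 2, below threshold.
Round 4 — checking thresholds:
  Dee: 3 of 4 neighbours < 4, below threshold.
  Jo: 2 of 3 neighbours ≥ 2, becomes infected.
Round 5 — checking thresholds:
  Dee: 4 of 4 neighbours ≥ 4, becomes infected.
Round 6 — no new infections; cascade stops.

9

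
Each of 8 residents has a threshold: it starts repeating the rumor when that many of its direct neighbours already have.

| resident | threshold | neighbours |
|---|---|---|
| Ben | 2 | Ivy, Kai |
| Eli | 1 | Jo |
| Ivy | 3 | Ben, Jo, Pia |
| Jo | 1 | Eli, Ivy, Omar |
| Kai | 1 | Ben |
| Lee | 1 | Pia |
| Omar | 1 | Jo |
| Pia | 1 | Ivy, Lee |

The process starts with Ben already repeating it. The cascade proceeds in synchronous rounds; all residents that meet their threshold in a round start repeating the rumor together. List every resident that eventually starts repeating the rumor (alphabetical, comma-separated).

Round 1 — Ben starts repeating the rumor (initial).
Round 2 — checking thresholds:
  Ivy: 1 of 3 neighbours < 3, not yet.
  Kai: 1 of 1 neighbours ≥ 1, starts repeating the rumor.
Round 3 — no new spreads; cascade stops.

Ben, Kai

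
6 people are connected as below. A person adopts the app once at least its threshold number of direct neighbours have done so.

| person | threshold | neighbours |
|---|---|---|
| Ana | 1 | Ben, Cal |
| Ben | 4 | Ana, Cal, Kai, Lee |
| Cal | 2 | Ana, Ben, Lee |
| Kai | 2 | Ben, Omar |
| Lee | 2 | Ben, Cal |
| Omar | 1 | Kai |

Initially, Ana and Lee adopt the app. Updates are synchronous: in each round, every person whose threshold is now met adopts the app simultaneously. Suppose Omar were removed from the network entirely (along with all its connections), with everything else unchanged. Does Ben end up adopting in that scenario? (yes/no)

With Omar removed:
Round 1 — Ana, Lee adopt the app (initial).
Round 2 — checking thresholds:
  Ben: 2 of 4 neighbours < 4, not yet.
  Cal: 2 of 3 neighbours ≥ 2, adopts the app.
Round 3 — no new adoptions; cascade stops.

no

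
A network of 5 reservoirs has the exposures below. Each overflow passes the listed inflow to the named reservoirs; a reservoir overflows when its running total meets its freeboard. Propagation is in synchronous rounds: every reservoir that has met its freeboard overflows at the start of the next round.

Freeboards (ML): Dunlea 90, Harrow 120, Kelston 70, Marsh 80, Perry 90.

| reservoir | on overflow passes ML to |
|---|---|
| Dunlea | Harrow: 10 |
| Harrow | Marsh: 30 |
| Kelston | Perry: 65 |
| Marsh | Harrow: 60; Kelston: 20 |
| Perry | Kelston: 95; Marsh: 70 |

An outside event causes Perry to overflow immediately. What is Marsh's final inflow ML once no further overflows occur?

70

Round 1 — Perry overflows (initial).
  Kelston: +95 → 95 ≥ 70
  Marsh: +70 → 70 < 80
Round 2 — Kelston overflows.
No further overflows.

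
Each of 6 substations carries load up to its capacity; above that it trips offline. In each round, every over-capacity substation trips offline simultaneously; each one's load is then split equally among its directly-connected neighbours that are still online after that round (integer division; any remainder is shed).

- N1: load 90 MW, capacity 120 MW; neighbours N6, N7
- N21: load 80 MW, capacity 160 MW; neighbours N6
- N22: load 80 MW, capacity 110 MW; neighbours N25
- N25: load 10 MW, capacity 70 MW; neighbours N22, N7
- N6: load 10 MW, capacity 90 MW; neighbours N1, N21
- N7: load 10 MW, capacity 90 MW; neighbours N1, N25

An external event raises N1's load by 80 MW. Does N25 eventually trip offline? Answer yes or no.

yes

Round 1 — N1 at 170 > 120. N1 trips offline.
  N1 sheds 170 MW to N6, N7: 85 each.
    N6: 10+85 = 95 > 90
    N7: 10+85 = 95 > 90
Round 2 — N6, N7 trip offline.
  N6 sheds 95 MW to N21: 95 each.
    N21: 80+95 = 175 > 160
  N7 sheds 95 MW to N25: 95 each.
    N25: 10+95 = 105 > 70
Round 3 — N21, N25 trip offline.
  N21 sheds 175 MW: no online neighbours, lost.
  N25 sheds 105 MW to N22: 105 each.
    N22: 80+105 = 185 > 110
Round 4 — N22 trips offline.
  N22 sheds 185 MW: no online neighbours, lost.
No further trips.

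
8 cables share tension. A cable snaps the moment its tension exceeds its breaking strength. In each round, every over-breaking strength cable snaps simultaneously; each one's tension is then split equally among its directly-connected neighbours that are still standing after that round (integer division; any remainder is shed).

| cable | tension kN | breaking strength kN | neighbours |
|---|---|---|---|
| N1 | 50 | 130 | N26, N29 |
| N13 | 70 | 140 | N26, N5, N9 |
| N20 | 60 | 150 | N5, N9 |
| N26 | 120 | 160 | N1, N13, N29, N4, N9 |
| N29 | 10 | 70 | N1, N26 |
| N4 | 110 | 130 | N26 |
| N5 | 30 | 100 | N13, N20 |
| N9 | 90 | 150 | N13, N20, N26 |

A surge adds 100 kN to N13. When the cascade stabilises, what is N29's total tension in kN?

54

Round 1 — N13 at 170 > 140. N13 snaps.
  N13 sheds 170 kN to N26, N5, N9: 56 each (2 lost).
    N26: 120+56 = 176 > 160
    N5: 30+56 = 86 ≤ 100
    N9: 90+56 = 146 ≤ 150
Round 2 — N26 snaps.
  N26 sheds 176 kN to N1, N29, N4, N9: 44 each.
    N1: 50+44 = 94 ≤ 130
    N29: 10+44 = 54 ≤ 70
    N4: 110+44 = 154 > 130
    N9: 146+44 = 190 > 150
Round 3 — N4, N9 snap.
  N4 sheds 154 kN: no online neighbours, lost.
  N9 sheds 190 kN to N20: 190 each.
    N20: 60+190 = 250 > 150
Round 4 — N20 snaps.
  N20 sheds 250 kN to N5: 250 each.
    N5: 86+250 = 336 > 100
Round 5 — N5 snaps.
  N5 sheds 336 kN: no online neighbours, lost.
No further breaks.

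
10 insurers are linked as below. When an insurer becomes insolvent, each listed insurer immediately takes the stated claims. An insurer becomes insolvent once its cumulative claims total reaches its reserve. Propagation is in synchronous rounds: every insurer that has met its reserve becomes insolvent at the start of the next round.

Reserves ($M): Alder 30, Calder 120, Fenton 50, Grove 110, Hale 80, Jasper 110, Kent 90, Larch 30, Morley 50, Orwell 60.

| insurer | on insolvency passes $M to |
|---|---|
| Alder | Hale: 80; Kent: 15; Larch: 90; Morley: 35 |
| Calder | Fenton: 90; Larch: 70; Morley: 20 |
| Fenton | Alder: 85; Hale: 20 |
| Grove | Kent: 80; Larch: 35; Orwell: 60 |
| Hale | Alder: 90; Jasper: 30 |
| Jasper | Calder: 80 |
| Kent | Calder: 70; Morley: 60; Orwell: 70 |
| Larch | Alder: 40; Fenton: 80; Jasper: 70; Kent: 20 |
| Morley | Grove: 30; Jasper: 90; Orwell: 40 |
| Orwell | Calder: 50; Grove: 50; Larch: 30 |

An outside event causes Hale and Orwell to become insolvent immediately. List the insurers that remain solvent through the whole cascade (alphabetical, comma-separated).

Round 1 — Hale, Orwell become insolvent (initial).
  Alder: +90 → 90 ≥ 30
  Calder: +50 → 50 < 120
  Grove: +50 → 50 < 110
  Jasper: +30 → 30 < 110
  Larch: +30 → 30 ≥ 30
Round 2 — Alder, Larch become insolvent.
  Fenton: +80 → 80 ≥ 50
  Jasper: +70 → 100 < 110
  Kent: +15+20 → 35 < 90
  Morley: +35 → 35 < 50
Round 3 — Fenton becomes insolvent.
No further insolvencies.

Calder, Grove, Jasper, Kent, Morley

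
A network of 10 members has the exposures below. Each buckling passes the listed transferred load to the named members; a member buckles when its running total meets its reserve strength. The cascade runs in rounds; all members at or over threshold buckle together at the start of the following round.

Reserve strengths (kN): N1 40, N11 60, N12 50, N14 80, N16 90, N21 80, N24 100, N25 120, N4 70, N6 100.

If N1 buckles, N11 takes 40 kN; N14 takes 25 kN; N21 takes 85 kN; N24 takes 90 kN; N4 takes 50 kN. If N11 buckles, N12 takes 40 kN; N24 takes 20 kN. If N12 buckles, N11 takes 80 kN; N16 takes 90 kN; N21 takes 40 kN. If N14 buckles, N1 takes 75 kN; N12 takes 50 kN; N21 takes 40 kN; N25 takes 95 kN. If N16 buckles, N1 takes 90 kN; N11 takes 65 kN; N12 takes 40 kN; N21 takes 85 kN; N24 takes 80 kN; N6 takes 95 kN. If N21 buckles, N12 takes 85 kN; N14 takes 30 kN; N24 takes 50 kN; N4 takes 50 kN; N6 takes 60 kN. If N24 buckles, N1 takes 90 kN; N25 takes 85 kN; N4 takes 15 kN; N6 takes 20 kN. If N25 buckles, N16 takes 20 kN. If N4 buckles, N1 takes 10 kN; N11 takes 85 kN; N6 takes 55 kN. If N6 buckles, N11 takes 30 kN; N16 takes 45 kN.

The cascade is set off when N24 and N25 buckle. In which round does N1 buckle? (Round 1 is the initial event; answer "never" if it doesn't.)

2

Round 1 — N24, N25 buckle (initial).
  N1: +90 → 90 ≥ 40
  N16: +20 → 20 < 90
  N4: +15 → 15 < 70
  N6: +20 → 20 < 100
Round 2 — N1 buckles.
  N11: +40 → 40 < 60
  N14: +25 → 25 < 80
  N21: +85 → 85 ≥ 80
  N4: +50 → 65 < 70
Round 3 — N21 buckles.
  N12: +85 → 85 ≥ 50
  N14: +30 → 55 < 80
  N4: +50 → 115 ≥ 70
  N6: +60 → 80 < 100
Round 4 — N12, N4 buckle.
  N11: +80+85 → 205 ≥ 60
  N16: +90 → 110 ≥ 90
  N6: +55 → 135 ≥ 100
Round 5 — N11, N16, N6 buckle.
No further bucklings.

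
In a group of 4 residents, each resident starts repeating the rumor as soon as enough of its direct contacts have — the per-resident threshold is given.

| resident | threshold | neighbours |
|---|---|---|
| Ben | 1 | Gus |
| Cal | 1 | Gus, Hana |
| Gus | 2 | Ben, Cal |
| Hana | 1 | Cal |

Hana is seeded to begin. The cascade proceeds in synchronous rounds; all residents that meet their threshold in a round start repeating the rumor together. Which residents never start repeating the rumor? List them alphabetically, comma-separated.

Round 1 — Hana starts repeating the rumor (initial).
Round 2 — checking thresholds:
  Cal: 1 of 2 neighbours ≥ 1, starts repeating the rumor.
Round 3 — no new spreads; cascade stops.

Ben, Gus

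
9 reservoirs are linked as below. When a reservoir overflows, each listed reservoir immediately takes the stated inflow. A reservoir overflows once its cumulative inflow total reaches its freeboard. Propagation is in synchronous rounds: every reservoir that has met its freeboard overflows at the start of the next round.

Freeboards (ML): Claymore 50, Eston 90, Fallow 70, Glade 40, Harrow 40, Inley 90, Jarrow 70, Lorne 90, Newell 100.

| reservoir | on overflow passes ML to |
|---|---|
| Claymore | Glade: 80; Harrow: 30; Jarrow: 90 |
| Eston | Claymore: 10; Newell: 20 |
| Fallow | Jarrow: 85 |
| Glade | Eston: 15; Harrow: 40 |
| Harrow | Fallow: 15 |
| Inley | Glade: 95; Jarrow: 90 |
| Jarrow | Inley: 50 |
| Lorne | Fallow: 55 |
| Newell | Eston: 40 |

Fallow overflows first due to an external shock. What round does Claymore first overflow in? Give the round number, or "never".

never

Round 1 — Fallow overflows (initial).
  Jarrow: +85 → 85 ≥ 70
Round 2 — Jarrow overflows.
  Inley: +50 → 50 < 90
No further overflows.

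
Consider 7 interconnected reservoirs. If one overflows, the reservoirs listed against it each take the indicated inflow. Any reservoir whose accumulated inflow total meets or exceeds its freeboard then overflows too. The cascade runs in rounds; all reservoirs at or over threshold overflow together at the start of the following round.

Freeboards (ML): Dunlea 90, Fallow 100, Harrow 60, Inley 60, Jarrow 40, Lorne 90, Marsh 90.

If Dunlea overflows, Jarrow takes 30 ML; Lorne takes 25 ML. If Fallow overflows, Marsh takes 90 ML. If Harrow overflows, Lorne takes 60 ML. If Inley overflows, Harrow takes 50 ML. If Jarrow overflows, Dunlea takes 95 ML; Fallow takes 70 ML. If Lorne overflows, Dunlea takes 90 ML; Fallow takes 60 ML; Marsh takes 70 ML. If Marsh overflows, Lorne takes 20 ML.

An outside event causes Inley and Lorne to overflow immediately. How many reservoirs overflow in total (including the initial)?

3

Round 1 — Inley, Lorne overflow (initial).
  Dunlea: +90 → 90 ≥ 90
  Fallow: +60 → 60 < 100
  Harrow: +50 → 50 < 60
  Marsh: +70 → 70 < 90
Round 2 — Dunlea overflows.
  Jarrow: +30 → 30 < 40
No further overflows.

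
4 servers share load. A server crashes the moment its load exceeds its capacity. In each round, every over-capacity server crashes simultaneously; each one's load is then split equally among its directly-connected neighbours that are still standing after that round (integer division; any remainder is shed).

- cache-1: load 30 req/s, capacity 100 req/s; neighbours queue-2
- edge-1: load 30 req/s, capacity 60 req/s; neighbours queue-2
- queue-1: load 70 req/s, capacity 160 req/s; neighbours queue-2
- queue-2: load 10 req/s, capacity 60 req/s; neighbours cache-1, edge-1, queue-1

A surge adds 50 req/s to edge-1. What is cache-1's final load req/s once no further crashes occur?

Round 1 — edge-1 at 80 > 60. edge-1 crashes.
  edge-1 sheds 80 req/s to queue-2: 80 each.
    queue-2: 10+80 = 90 > 60
Round 2 — queue-2 crashes.
  queue-2 sheds 90 req/s to cache-1, queue-1: 45 each.
    cache-1: 30+45 = 75 ≤ 100
    queue-1: 70+45 = 115 ≤ 160
No further crashes.

75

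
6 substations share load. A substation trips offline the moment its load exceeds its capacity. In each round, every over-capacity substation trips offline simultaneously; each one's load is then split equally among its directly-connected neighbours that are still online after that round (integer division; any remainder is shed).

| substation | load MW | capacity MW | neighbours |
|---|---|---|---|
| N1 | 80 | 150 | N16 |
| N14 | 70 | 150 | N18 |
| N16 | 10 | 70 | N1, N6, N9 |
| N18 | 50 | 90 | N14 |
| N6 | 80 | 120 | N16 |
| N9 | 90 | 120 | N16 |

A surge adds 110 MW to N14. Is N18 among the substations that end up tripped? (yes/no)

Round 1 — N14 at 180 > 150. N14 trips offline.
  N14 sheds 180 MW to N18: 180 each.
    N18: 50+180 = 230 > 90
Round 2 — N18 trips offline.
  N18 sheds 230 MW: no online neighbours, lost.
No further trips.

yes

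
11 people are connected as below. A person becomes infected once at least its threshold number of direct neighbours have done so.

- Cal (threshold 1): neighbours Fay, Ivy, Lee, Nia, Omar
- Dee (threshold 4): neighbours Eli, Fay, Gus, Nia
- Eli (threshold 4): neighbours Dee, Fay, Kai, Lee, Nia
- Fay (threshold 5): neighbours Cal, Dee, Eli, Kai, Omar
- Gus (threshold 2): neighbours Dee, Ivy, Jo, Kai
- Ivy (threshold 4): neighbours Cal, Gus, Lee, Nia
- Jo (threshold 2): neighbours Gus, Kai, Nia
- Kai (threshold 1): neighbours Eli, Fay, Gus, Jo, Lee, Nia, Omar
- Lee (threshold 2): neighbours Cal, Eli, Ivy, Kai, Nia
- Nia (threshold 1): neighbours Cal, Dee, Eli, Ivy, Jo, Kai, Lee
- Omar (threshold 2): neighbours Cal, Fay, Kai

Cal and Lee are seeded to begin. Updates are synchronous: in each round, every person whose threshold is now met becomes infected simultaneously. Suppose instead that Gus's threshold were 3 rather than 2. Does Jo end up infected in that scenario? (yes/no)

With Gus's threshold at 3:
Round 1 — Cal, Lee become infected (initial).
Round 2 — checking thresholds:
  Eli: 1 of 5 neighbours < 4, below threshold.
  Fay: 1 of 5 neighbours < 5, below threshold.
  Ivy: 2 of 4 neighbours < 4, below threshold.
  Kai: 1 of 7 neighbours ≥ 1, becomes infected.
  Nia: 2 of 7 neighbours ≥ 1, becomes infected.
  Omar: 1 of 3 neighbours < 2, below threshold.
Round 3 — checking thresholds:
  Dee: 1 of 4 neighbours < 4, below threshold.
  Eli: 3 of 5 neighbours < 4, below threshold.
  Fay: 2 of 5 neighbours < 5, below threshold.
  Gus: 1 of 4 neighbours < 3, below threshold.
  Ivy: 3 of 4 neighbours < 4, below threshold.
  Jo: 2 of 3 neighbours ≥ 2, becomes infected.
  Omar: 2 of 3 neighbours ≥ 2, becomes infected.
Round 4 — no new infections; cascade stops.

yes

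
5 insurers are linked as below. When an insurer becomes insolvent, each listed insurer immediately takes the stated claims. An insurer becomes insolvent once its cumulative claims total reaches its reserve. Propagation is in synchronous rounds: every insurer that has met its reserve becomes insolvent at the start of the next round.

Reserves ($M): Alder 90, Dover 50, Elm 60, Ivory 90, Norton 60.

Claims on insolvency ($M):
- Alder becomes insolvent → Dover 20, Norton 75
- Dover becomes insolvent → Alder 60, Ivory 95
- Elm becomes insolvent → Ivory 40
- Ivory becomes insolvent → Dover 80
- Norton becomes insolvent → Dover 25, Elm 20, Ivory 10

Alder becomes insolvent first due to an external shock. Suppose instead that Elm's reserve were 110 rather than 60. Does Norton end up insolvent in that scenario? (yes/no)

With Elm's reserve at 110:
Round 1 — Alder becomes insolvent (initial).
  Dover: +20 → 20 < 50
  Norton: +75 → 75 ≥ 60
Round 2 — Norton becomes insolvent.
  Dover: +25 → 45 < 50
  Elm: +20 → 20 < 110
  Ivory: +10 → 10 < 90
No further insolvencies.

yes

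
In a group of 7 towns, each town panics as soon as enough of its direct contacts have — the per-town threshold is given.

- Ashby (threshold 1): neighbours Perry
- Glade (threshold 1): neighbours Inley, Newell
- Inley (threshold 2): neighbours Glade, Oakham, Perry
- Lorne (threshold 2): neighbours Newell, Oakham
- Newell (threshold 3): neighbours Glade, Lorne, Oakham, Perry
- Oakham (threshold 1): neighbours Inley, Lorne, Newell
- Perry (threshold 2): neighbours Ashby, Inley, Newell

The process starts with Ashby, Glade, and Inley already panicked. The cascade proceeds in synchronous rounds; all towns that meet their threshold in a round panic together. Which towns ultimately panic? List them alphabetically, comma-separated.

Ashby, Glade, Inley, Lorne, Newell, Oakham, Perry

Round 1 — Ashby, Glade, Inley panic (initial).
Round 2 — checking thresholds:
  Newell: 1 of 4 neighbours < 3, below threshold.
  Oakham: 1 of 3 neighbours ≥ 1, panics.
  Perry: 2 of 3 neighbours ≥ 2, panics.
Round 3 — checking thresholds:
  Lorne: 1 of 2 neighbours < 2, below threshold.
  Newell: 3 of 4 neighbours ≥ 3, panics.
Round 4 — checking thresholds:
  Lorne: 2 of 2 neighbours ≥ 2, panics.
Round 5 — no new panics; cascade stops.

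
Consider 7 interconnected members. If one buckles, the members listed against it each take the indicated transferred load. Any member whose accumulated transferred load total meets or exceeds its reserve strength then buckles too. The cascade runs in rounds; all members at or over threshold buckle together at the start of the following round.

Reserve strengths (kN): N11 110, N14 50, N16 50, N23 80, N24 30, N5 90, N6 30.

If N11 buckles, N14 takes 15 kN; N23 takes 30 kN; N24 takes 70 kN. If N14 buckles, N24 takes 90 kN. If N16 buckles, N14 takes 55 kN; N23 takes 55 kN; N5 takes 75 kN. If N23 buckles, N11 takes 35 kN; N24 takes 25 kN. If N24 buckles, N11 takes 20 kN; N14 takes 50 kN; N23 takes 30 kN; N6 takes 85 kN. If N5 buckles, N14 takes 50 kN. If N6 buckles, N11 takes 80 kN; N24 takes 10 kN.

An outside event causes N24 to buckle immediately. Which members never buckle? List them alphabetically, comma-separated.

Round 1 — N24 buckles (initial).
  N11: +20 → 20 < 110
  N14: +50 → 50 ≥ 50
  N23: +30 → 30 < 80
  N6: +85 → 85 ≥ 30
Round 2 — N14, N6 buckle.
  N11: +80 → 100 < 110
No further bucklings.

N11, N16, N23, N5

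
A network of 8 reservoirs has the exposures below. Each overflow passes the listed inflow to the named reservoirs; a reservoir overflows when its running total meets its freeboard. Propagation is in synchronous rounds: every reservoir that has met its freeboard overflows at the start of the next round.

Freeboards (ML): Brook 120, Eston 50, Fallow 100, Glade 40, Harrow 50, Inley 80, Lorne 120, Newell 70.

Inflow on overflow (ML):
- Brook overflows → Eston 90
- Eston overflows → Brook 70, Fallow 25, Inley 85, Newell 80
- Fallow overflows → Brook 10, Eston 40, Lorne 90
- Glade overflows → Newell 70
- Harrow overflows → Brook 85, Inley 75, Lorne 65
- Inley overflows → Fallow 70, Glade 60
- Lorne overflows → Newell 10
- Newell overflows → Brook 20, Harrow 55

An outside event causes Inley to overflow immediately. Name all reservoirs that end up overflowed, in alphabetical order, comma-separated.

Round 1 — Inley overflows (initial).
  Fallow: +70 → 70 < 100
  Glade: +60 → 60 ≥ 40
Round 2 — Glade overflows.
  Newell: +70 → 70 ≥ 70
Round 3 — Newell overflows.
  Brook: +20 → 20 < 120
  Harrow: +55 → 55 ≥ 50
Round 4 — Harrow overflows.
  Brook: +85 → 105 < 120
  Lorne: +65 → 65 < 120
No further overflows.

Glade, Harrow, Inley, Newell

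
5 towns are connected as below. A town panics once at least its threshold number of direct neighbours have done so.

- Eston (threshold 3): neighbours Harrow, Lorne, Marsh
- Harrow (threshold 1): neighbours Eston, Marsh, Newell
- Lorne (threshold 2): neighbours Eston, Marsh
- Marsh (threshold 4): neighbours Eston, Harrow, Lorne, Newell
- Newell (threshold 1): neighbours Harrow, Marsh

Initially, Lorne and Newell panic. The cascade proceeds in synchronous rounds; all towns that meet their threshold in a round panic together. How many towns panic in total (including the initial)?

3

Round 1 — Lorne, Newell panic (initial).
Round 2 — checking thresholds:
  Eston: 1 of 3 neighbours < 3, not yet.
  Harrow: 1 of 3 neighbours ≥ 1, panics.
  Marsh: 2 of 4 neighbours < 4, not yet.
Round 3 — no new panics; cascade stops.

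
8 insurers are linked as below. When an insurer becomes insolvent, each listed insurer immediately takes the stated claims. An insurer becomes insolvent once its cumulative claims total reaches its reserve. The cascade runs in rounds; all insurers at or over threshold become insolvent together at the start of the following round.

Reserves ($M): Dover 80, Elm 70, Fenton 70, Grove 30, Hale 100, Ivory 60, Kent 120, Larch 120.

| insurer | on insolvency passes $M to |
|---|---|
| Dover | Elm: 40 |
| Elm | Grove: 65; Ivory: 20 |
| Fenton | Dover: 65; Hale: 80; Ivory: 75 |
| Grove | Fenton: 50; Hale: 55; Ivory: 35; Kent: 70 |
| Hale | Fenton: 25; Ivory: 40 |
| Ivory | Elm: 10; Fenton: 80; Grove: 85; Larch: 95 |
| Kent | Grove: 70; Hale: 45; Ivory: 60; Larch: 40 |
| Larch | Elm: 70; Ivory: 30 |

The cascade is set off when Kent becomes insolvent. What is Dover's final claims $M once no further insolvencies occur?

65

Round 1 — Kent becomes insolvent (initial).
  Grove: +70 → 70 ≥ 30
  Hale: +45 → 45 < 100
  Ivory: +60 → 60 ≥ 60
  Larch: +40 → 40 < 120
Round 2 — Grove, Ivory become insolvent.
  Elm: +10 → 10 < 70
  Fenton: +50+80 → 130 ≥ 70
  Hale: +55 → 100 ≥ 100
  Larch: +95 → 135 ≥ 120
Round 3 — Fenton, Hale, Larch become insolvent.
  Dover: +65 → 65 < 80
  Elm: +70 → 80 ≥ 70
Round 4 — Elm becomes insolvent.
No further insolvencies.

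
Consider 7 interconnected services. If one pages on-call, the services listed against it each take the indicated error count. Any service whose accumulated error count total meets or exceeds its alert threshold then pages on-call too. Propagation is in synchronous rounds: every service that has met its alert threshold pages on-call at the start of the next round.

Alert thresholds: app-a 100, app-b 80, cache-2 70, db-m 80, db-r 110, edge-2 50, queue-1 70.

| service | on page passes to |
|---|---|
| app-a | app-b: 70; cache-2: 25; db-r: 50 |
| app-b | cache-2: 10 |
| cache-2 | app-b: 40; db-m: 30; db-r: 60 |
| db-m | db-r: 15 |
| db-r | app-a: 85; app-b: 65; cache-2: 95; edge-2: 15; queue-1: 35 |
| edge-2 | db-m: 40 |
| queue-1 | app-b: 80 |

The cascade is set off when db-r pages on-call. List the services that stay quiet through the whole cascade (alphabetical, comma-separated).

Round 1 — db-r pages on-call (initial).
  app-a: +85 → 85 < 100
  app-b: +65 → 65 < 80
  cache-2: +95 → 95 ≥ 70
  edge-2: +15 → 15 < 50
  queue-1: +35 → 35 < 70
Round 2 — cache-2 pages on-call.
  app-b: +40 → 105 ≥ 80
  db-m: +30 → 30 < 80
Round 3 — app-b pages on-call.
No further pages.

app-a, db-m, edge-2, queue-1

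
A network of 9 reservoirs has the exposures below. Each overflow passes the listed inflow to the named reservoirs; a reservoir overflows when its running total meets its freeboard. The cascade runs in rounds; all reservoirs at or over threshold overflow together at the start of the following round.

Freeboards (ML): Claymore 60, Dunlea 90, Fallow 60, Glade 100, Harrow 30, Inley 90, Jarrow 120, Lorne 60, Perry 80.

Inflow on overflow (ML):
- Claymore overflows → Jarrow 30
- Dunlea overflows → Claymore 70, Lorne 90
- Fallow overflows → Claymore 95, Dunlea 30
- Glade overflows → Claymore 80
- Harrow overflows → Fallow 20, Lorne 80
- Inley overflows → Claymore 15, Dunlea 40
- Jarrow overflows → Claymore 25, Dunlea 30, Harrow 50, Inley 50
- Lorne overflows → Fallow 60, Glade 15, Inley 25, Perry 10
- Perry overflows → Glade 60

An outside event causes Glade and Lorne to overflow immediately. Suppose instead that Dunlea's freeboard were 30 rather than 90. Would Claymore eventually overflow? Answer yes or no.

yes

With Dunlea's freeboard at 30:
Round 1 — Glade, Lorne overflow (initial).
  Claymore: +80 → 80 ≥ 60
  Fallow: +60 → 60 ≥ 60
  Inley: +25 → 25 < 90
  Perry: +10 → 10 < 80
Round 2 — Claymore, Fallow overflow.
  Dunlea: +30 → 30 ≥ 30
  Jarrow: +30 → 30 < 120
Round 3 — Dunlea overflows.
No further overflows.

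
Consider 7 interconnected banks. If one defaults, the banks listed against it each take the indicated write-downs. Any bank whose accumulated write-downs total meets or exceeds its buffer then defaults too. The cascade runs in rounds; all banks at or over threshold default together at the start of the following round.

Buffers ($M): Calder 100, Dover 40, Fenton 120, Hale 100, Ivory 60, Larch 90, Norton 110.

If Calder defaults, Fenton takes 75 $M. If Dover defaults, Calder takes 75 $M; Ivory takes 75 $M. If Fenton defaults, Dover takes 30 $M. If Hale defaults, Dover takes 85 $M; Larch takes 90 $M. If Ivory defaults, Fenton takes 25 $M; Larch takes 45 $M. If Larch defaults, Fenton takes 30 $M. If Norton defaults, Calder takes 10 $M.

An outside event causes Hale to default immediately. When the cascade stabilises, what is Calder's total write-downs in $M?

Round 1 — Hale defaults (initial).
  Dover: +85 → 85 ≥ 40
  Larch: +90 → 90 ≥ 90
Round 2 — Dover, Larch default.
  Calder: +75 → 75 < 100
  Fenton: +30 → 30 < 120
  Ivory: +75 → 75 ≥ 60
Round 3 — Ivory defaults.
  Fenton: +25 → 55 < 120
No further defaults.

75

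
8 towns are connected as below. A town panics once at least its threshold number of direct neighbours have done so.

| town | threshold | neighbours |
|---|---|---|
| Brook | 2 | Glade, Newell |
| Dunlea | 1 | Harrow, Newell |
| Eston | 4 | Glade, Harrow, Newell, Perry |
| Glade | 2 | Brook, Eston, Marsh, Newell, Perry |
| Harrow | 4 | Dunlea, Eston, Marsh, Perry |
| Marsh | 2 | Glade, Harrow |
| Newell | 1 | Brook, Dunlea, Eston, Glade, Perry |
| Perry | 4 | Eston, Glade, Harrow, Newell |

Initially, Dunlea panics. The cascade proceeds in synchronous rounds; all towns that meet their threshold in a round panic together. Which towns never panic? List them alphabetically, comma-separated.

Brook, Eston, Glade, Harrow, Marsh, Perry

Round 1 — Dunlea panics (initial).
Round 2 — checking thresholds:
  Harrow: 1 of 4 neighbours < 4, below threshold.
  Newell: 1 of 5 neighbours ≥ 1, panics.
Round 3 — no new panics; cascade stops.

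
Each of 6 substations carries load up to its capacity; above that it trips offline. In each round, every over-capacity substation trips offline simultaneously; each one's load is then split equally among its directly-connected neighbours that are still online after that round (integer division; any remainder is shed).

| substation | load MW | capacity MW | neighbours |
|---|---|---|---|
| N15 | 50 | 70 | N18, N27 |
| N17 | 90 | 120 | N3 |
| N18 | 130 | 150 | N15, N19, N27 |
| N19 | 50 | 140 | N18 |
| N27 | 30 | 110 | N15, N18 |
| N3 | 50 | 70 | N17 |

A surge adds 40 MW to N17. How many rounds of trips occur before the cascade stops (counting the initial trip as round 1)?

2

Round 1 — N17 at 130 > 120. N17 trips offline.
  N17 sheds 130 MW to N3: 130 each.
    N3: 50+130 = 180 > 70
Round 2 — N3 trips offline.
  N3 sheds 180 MW: no online neighbours, lost.
No further trips.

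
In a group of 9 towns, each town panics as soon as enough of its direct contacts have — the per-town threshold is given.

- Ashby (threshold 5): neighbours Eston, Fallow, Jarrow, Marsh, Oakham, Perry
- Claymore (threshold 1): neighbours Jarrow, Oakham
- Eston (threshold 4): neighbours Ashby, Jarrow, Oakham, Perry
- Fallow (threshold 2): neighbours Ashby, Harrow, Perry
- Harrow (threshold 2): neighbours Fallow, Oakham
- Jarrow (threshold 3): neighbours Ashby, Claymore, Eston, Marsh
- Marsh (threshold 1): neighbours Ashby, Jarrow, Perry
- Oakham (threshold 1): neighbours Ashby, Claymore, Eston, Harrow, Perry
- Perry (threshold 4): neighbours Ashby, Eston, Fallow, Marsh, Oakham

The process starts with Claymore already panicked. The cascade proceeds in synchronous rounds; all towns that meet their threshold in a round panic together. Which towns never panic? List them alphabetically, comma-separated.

Ashby, Eston, Fallow, Harrow, Jarrow, Marsh, Perry

Round 1 — Claymore panics (initial).
Round 2 — checking thresholds:
  Jarrow: 1 of 4 neighbours < 3, below threshold.
  Oakham: 1 of 5 neighbours ≥ 1, panics.
Round 3 — no new panics; cascade stops.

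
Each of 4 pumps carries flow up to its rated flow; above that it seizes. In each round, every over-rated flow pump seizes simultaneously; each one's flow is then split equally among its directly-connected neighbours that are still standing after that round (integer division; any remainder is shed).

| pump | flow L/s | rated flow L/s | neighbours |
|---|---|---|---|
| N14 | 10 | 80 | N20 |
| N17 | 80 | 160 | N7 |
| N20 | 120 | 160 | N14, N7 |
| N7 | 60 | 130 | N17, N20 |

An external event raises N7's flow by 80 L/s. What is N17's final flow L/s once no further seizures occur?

Round 1 — N7 at 140 > 130. N7 seizes.
  N7 sheds 140 L/s to N17, N20: 70 each.
    N17: 80+70 = 150 ≤ 160
    N20: 120+70 = 190 > 160
Round 2 — N20 seizes.
  N20 sheds 190 L/s to N14: 190 each.
    N14: 10+190 = 200 > 80
Round 3 — N14 seizes.
  N14 sheds 200 L/s: no online neighbours, lost.
No further seizures.

150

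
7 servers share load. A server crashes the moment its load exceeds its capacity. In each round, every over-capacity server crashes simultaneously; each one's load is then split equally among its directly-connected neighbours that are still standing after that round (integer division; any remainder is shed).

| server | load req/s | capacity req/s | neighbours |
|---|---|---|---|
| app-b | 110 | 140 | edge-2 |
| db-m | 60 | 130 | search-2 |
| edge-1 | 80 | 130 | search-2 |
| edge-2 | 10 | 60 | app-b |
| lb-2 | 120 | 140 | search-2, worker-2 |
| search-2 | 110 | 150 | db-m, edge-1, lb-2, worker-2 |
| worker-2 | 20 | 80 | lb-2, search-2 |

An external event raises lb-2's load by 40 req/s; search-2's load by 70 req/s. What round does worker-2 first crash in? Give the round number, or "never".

Round 1 — lb-2 at 160 > 140; search-2 at 180 > 150. lb-2, search-2 crash.
  lb-2 sheds 160 req/s to worker-2: 160 each.
    worker-2: 20+160 = 180 > 80
  search-2 sheds 180 req/s to db-m, edge-1, worker-2: 60 each.
    db-m: 60+60 = 120 ≤ 130
    edge-1: 80+60 = 140 > 130
    worker-2: 180+60 = 240 > 80
Round 2 — edge-1, worker-2 crash.
  edge-1 sheds 140 req/s: no online neighbours, lost.
  worker-2 sheds 240 req/s: no online neighbours, lost.
No further crashes.

2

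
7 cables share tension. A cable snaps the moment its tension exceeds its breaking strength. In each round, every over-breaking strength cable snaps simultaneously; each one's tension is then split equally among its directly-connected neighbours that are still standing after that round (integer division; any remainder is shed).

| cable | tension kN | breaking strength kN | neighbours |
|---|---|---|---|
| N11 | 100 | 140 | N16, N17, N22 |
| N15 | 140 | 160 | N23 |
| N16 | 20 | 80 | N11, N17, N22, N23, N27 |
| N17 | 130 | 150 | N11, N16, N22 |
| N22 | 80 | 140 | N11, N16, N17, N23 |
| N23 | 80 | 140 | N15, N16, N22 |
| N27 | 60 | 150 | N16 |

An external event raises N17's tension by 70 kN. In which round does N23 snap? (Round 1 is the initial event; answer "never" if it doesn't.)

Round 1 — N17 at 200 > 150. N17 snaps.
  N17 sheds 200 kN to N11, N16, N22: 66 each (2 lost).
    N11: 100+66 = 166 > 140
    N16: 20+66 = 86 > 80
    N22: 80+66 = 146 > 140
Round 2 — N11, N16, N22 snap.
  N11 sheds 166 kN: no online neighbours, lost.
  N16 sheds 86 kN to N23, N27: 43 each.
    N23: 80+43 = 123 ≤ 140
    N27: 60+43 = 103 ≤ 150
  N22 sheds 146 kN to N23: 146 each.
    N23: 123+146 = 269 > 140
Round 3 — N23 snaps.
  N23 sheds 269 kN to N15: 269 each.
    N15: 140+269 = 409 > 160
Round 4 — N15 snaps.
  N15 sheds 409 kN: no online neighbours, lost.
No further breaks.

3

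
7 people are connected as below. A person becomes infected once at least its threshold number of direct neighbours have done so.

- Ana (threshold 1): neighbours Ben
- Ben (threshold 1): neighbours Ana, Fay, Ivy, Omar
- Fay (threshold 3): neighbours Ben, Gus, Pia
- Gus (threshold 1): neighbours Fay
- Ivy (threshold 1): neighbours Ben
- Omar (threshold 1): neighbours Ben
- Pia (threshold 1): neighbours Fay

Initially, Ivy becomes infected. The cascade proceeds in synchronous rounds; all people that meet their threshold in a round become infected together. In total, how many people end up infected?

Round 1 — Ivy becomes infected (initial).
Round 2 — checking thresholds:
  Ben: 1 of 4 neighbours ≥ 1, becomes infected.
Round 3 — checking thresholds:
  Ana: 1 of 1 neighbours ≥ 1, becomes infected.
  Fay: 1 of 3 neighbours < 3, below threshold.
  Omar: 1 of 1 neighbours ≥ 1, becomes infected.
Round 4 — no new infections; cascade stops.

4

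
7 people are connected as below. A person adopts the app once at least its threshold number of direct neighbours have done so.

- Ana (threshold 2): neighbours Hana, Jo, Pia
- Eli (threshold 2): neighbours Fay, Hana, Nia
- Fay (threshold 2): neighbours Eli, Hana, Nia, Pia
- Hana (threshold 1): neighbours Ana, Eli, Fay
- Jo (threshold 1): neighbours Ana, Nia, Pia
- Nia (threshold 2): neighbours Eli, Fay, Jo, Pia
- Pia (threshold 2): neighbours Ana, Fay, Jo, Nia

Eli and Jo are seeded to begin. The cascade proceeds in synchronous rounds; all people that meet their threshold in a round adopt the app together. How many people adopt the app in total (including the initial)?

Round 1 — Eli, Jo adopt the app (initial).
Round 2 — checking thresholds:
  Ana: 1 of 3 neighbours < 2, holds.
  Fay: 1 of 4 neighbours < 2, holds.
  Hana: 1 of 3 neighbours ≥ 1, adopts the app.
  Nia: 2 of 4 neighbours ≥ 2, adopts the app.
  Pia: 1 of 4 neighbours < 2, holds.
Round 3 — checking thresholds:
  Ana: 2 of 3 neighbours ≥ 2, adopts the app.
  Fay: 3 of 4 neighbours ≥ 2, adopts the app.
  Pia: 2 of 4 neighbours ≥ 2, adopts the app.
Round 4 — no new adoptions; cascade stops.

7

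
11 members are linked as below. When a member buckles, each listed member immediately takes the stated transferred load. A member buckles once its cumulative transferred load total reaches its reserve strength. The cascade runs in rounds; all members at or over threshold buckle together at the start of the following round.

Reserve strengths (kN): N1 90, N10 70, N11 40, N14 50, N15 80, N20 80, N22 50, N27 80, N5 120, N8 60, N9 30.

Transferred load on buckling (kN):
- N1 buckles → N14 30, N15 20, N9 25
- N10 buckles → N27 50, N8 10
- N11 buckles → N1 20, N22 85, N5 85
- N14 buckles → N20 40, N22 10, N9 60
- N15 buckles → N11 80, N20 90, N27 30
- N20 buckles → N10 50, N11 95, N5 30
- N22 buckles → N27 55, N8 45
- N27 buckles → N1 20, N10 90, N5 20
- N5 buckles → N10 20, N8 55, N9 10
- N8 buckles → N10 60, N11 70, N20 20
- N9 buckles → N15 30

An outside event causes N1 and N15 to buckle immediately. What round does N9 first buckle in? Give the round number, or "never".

6

Round 1 — N1, N15 buckle (initial).
  N11: +80 → 80 ≥ 40
  N14: +30 → 30 < 50
  N20: +90 → 90 ≥ 80
  N27: +30 → 30 < 80
  N9: +25 → 25 < 30
Round 2 — N11, N20 buckle.
  N10: +50 → 50 < 70
  N22: +85 → 85 ≥ 50
  N5: +85+30 → 115 < 120
Round 3 — N22 buckles.
  N27: +55 → 85 ≥ 80
  N8: +45 → 45 < 60
Round 4 — N27 buckles.
  N10: +90 → 140 ≥ 70
  N5: +20 → 135 ≥ 120
Round 5 — N10, N5 buckle.
  N8: +10+55 → 110 ≥ 60
  N9: +10 → 35 ≥ 30
Round 6 — N8, N9 buckle.
No further bucklings.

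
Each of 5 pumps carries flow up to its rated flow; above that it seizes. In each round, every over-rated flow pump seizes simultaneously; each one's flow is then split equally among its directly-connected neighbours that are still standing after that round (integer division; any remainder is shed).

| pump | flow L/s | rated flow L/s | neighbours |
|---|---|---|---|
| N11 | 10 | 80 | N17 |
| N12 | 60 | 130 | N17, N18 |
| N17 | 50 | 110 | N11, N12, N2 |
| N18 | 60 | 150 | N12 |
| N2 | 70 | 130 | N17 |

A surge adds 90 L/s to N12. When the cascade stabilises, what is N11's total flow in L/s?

72

Round 1 — N12 at 150 > 130. N12 seizes.
  N12 sheds 150 L/s to N17, N18: 75 each.
    N17: 50+75 = 125 > 110
    N18: 60+75 = 135 ≤ 150
Round 2 — N17 seizes.
  N17 sheds 125 L/s to N11, N2: 62 each (1 lost).
    N11: 10+62 = 72 ≤ 80
    N2: 70+62 = 132 > 130
Round 3 — N2 seizes.
  N2 sheds 132 L/s: no online neighbours, lost.
No further seizures.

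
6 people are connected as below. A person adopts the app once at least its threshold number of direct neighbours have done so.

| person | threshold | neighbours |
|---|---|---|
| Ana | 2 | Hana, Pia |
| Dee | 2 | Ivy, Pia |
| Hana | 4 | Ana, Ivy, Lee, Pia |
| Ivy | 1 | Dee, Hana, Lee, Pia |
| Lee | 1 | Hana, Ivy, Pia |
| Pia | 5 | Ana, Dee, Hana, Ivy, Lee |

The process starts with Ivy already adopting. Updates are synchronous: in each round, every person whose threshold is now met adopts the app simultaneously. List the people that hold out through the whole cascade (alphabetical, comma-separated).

Ana, Dee, Hana, Pia

Round 1 — Ivy adopts the app (initial).
Round 2 — checking thresholds:
  Dee: 1 of 2 neighbours < 2, below threshold.
  Hana: 1 of 4 neighbours < 4, below threshold.
  Lee: 1 of 3 neighbours ≥ 1, adopts the app.
  Pia: 1 of 5 neighbours < 5, below threshold.
Round 3 — no new adoptions; cascade stops.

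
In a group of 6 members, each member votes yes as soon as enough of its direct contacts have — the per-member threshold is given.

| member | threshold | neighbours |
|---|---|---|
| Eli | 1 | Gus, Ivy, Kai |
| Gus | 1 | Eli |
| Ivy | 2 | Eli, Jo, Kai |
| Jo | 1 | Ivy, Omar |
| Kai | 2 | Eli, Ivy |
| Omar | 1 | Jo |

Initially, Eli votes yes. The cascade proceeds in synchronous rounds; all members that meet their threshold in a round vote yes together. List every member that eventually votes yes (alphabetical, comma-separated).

Eli, Gus

Round 1 — Eli votes yes (initial).
Round 2 — checking thresholds:
  Gus: 1 of 1 neighbours ≥ 1, votes yes.
  Ivy: 1 of 3 neighbours < 2, holds.
  Kai: 1 of 2 neighbours < 2, holds.
Round 3 — no new yes votes; cascade stops.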